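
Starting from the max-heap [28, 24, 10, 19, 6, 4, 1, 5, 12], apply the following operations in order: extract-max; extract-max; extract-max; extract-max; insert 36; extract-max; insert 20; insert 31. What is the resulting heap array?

[31, 6, 20, 5, 1, 4, 10]

extract-max → returns 28:
  remove root 28; move last element 12 to root → [12, 24, 10, 19, 6, 4, 1, 5]
  12 vs larger child 24 at index 1, swap → [24, 12, 10, 19, 6, 4, 1, 5]
  12 vs larger child 19 at index 3, swap → [24, 19, 10, 12, 6, 4, 1, 5]
extract-max → returns 24:
  remove root 24; move last element 5 to root → [5, 19, 10, 12, 6, 4, 1]
  5 vs larger child 19 at index 1, swap → [19, 5, 10, 12, 6, 4, 1]
  5 vs larger child 12 at index 3, swap → [19, 12, 10, 5, 6, 4, 1]
extract-max → returns 19:
  remove root 19; move last element 1 to root → [1, 12, 10, 5, 6, 4]
  1 vs larger child 12 at index 1, swap → [12, 1, 10, 5, 6, 4]
  1 vs larger child 6 at index 4, swap → [12, 6, 10, 5, 1, 4]
extract-max → returns 12:
  remove root 12; move last element 4 to root → [4, 6, 10, 5, 1]
  4 vs larger child 10 at index 2, swap → [10, 6, 4, 5, 1]
insert 36:
  append 36 at index 5 → [10, 6, 4, 5, 1, 36]
  36 > parent 4 at index 2, swap → [10, 6, 36, 5, 1, 4]
  36 > parent 10 at index 0, swap → [36, 6, 10, 5, 1, 4]
extract-max → returns 36:
  remove root 36; move last element 4 to root → [4, 6, 10, 5, 1]
  4 vs larger child 10 at index 2, swap → [10, 6, 4, 5, 1]
insert 20:
  append 20 at index 5 → [10, 6, 4, 5, 1, 20]
  20 > parent 4 at index 2, swap → [10, 6, 20, 5, 1, 4]
  20 > parent 10 at index 0, swap → [20, 6, 10, 5, 1, 4]
insert 31:
  append 31 at index 6 → [20, 6, 10, 5, 1, 4, 31]
  31 > parent 10 at index 2, swap → [20, 6, 31, 5, 1, 4, 10]
  31 > parent 20 at index 0, swap → [31, 6, 20, 5, 1, 4, 10]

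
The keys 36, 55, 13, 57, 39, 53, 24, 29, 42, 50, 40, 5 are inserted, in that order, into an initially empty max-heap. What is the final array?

Insert 36:
  append 36 at index 0 → [36] (no swap needed)
Insert 55:
  append 55 at index 1 → [36, 55]
  55 > parent 36 at index 0, swap → [55, 36]
Insert 13:
  append 13 at index 2 → [55, 36, 13] (no swap needed)
Insert 57:
  append 57 at index 3 → [55, 36, 13, 57]
  57 > parent 36 at index 1, swap → [55, 57, 13, 36]
  57 > parent 55 at index 0, swap → [57, 55, 13, 36]
Insert 39:
  append 39 at index 4 → [57, 55, 13, 36, 39] (no swap needed)
Insert 53:
  append 53 at index 5 → [57, 55, 13, 36, 39, 53]
  53 > parent 13 at index 2, swap → [57, 55, 53, 36, 39, 13]
Insert 24:
  append 24 at index 6 → [57, 55, 53, 36, 39, 13, 24] (no swap needed)
Insert 29:
  append 29 at index 7 → [57, 55, 53, 36, 39, 13, 24, 29] (no swap needed)
Insert 42:
  append 42 at index 8 → [57, 55, 53, 36, 39, 13, 24, 29, 42]
  42 > parent 36 at index 3, swap → [57, 55, 53, 42, 39, 13, 24, 29, 36]
Insert 50:
  append 50 at index 9 → [57, 55, 53, 42, 39, 13, 24, 29, 36, 50]
  50 > parent 39 at index 4, swap → [57, 55, 53, 42, 50, 13, 24, 29, 36, 39]
Insert 40:
  append 40 at index 10 → [57, 55, 53, 42, 50, 13, 24, 29, 36, 39, 40] (no swap needed)
Insert 5:
  append 5 at index 11 → [57, 55, 53, 42, 50, 13, 24, 29, 36, 39, 40, 5] (no swap needed)

[57, 55, 53, 42, 50, 13, 24, 29, 36, 39, 40, 5]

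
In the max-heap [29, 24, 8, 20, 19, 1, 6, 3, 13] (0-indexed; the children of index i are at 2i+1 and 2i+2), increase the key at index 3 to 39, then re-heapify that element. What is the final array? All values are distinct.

[39, 29, 8, 24, 19, 1, 6, 3, 13]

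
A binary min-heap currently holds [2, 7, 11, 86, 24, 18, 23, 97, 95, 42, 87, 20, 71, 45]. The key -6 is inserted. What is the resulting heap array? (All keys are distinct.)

[-6, 7, 2, 86, 24, 18, 11, 97, 95, 42, 87, 20, 71, 45, 23]

append -6 at index 14 → [2, 7, 11, 86, 24, 18, 23, 97, 95, 42, 87, 20, 71, 45, -6]
-6 < parent 23 at index 6, swap → [2, 7, 11, 86, 24, 18, -6, 97, 95, 42, 87, 20, 71, 45, 23]
-6 < parent 11 at index 2, swap → [2, 7, -6, 86, 24, 18, 11, 97, 95, 42, 87, 20, 71, 45, 23]
-6 < parent 2 at index 0, swap → [-6, 7, 2, 86, 24, 18, 11, 97, 95, 42, 87, 20, 71, 45, 23]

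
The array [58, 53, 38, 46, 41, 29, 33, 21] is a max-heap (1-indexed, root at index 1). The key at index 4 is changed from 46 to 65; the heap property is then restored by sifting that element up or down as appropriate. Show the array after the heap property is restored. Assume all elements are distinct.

set index 4 from 46 to 65 → [58, 53, 38, 65, 41, 29, 33, 21]
65 > parent 53 at index 2, swap → [58, 65, 38, 53, 41, 29, 33, 21]
65 > parent 58 at index 1, swap → [65, 58, 38, 53, 41, 29, 33, 21]

[65, 58, 38, 53, 41, 29, 33, 21]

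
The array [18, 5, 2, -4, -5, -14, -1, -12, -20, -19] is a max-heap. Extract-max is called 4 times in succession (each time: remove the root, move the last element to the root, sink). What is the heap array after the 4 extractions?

extract-max #1 returns 18:
  remove root 18; move last element -19 to root → [-19, 5, 2, -4, -5, -14, -1, -12, -20]
  -19 vs larger child 5 at index 1, swap → [5, -19, 2, -4, -5, -14, -1, -12, -20]
  -19 vs larger child -4 at index 3, swap → [5, -4, 2, -19, -5, -14, -1, -12, -20]
  -19 vs larger child -12 at index 7, swap → [5, -4, 2, -12, -5, -14, -1, -19, -20]
extract-max #2 returns 5:
  remove root 5; move last element -20 to root → [-20, -4, 2, -12, -5, -14, -1, -19]
  -20 vs larger child 2 at index 2, swap → [2, -4, -20, -12, -5, -14, -1, -19]
  -20 vs larger child -1 at index 6, swap → [2, -4, -1, -12, -5, -14, -20, -19]
extract-max #3 returns 2:
  remove root 2; move last element -19 to root → [-19, -4, -1, -12, -5, -14, -20]
  -19 vs larger child -1 at index 2, swap → [-1, -4, -19, -12, -5, -14, -20]
  -19 vs larger child -14 at index 5, swap → [-1, -4, -14, -12, -5, -19, -20]
extract-max #4 returns -1:
  remove root -1; move last element -20 to root → [-20, -4, -14, -12, -5, -19]
  -20 vs larger child -4 at index 1, swap → [-4, -20, -14, -12, -5, -19]
  -20 vs larger child -5 at index 4, swap → [-4, -5, -14, -12, -20, -19]

[-4, -5, -14, -12, -20, -19]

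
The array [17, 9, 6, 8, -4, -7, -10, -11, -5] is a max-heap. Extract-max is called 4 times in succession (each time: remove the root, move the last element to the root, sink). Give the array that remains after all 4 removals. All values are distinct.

extract-max #1 returns 17:
  remove root 17; move last element -5 to root → [-5, 9, 6, 8, -4, -7, -10, -11]
  -5 vs larger child 9 at index 1, swap → [9, -5, 6, 8, -4, -7, -10, -11]
  -5 vs larger child 8 at index 3, swap → [9, 8, 6, -5, -4, -7, -10, -11]
extract-max #2 returns 9:
  remove root 9; move last element -11 to root → [-11, 8, 6, -5, -4, -7, -10]
  -11 vs larger child 8 at index 1, swap → [8, -11, 6, -5, -4, -7, -10]
  -11 vs larger child -4 at index 4, swap → [8, -4, 6, -5, -11, -7, -10]
extract-max #3 returns 8:
  remove root 8; move last element -10 to root → [-10, -4, 6, -5, -11, -7]
  -10 vs larger child 6 at index 2, swap → [6, -4, -10, -5, -11, -7]
  -10 vs only child -7 at index 5, swap → [6, -4, -7, -5, -11, -10]
extract-max #4 returns 6:
  remove root 6; move last element -10 to root → [-10, -4, -7, -5, -11]
  -10 vs larger child -4 at index 1, swap → [-4, -10, -7, -5, -11]
  -10 vs larger child -5 at index 3, swap → [-4, -5, -7, -10, -11]

[-4, -5, -7, -10, -11]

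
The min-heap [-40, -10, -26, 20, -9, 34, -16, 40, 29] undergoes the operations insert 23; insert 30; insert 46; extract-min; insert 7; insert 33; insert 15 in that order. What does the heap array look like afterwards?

[-26, -10, -16, 20, -9, 7, 15, 40, 29, 23, 30, 34, 33, 46]

insert 23:
  append 23 at index 9 → [-40, -10, -26, 20, -9, 34, -16, 40, 29, 23] (no swap needed)
insert 30:
  append 30 at index 10 → [-40, -10, -26, 20, -9, 34, -16, 40, 29, 23, 30] (no swap needed)
insert 46:
  append 46 at index 11 → [-40, -10, -26, 20, -9, 34, -16, 40, 29, 23, 30, 46] (no swap needed)
extract-min → returns -40:
  remove root -40; move last element 46 to root → [46, -10, -26, 20, -9, 34, -16, 40, 29, 23, 30]
  46 vs smaller child -26 at index 2, swap → [-26, -10, 46, 20, -9, 34, -16, 40, 29, 23, 30]
  46 vs smaller child -16 at index 6, swap → [-26, -10, -16, 20, -9, 34, 46, 40, 29, 23, 30]
insert 7:
  append 7 at index 11 → [-26, -10, -16, 20, -9, 34, 46, 40, 29, 23, 30, 7]
  7 < parent 34 at index 5, swap → [-26, -10, -16, 20, -9, 7, 46, 40, 29, 23, 30, 34]
insert 33:
  append 33 at index 12 → [-26, -10, -16, 20, -9, 7, 46, 40, 29, 23, 30, 34, 33] (no swap needed)
insert 15:
  append 15 at index 13 → [-26, -10, -16, 20, -9, 7, 46, 40, 29, 23, 30, 34, 33, 15]
  15 < parent 46 at index 6, swap → [-26, -10, -16, 20, -9, 7, 15, 40, 29, 23, 30, 34, 33, 46]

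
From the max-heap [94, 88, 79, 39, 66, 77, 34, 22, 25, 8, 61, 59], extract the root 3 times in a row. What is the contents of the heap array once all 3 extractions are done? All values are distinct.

[77, 66, 59, 39, 61, 8, 34, 22, 25]

extract-max #1 returns 94:
  remove root 94; move last element 59 to root → [59, 88, 79, 39, 66, 77, 34, 22, 25, 8, 61]
  59 vs larger child 88 at index 1, swap → [88, 59, 79, 39, 66, 77, 34, 22, 25, 8, 61]
  59 vs larger child 66 at index 4, swap → [88, 66, 79, 39, 59, 77, 34, 22, 25, 8, 61]
  59 vs larger child 61 at index 10, swap → [88, 66, 79, 39, 61, 77, 34, 22, 25, 8, 59]
extract-max #2 returns 88:
  remove root 88; move last element 59 to root → [59, 66, 79, 39, 61, 77, 34, 22, 25, 8]
  59 vs larger child 79 at index 2, swap → [79, 66, 59, 39, 61, 77, 34, 22, 25, 8]
  59 vs larger child 77 at index 5, swap → [79, 66, 77, 39, 61, 59, 34, 22, 25, 8]
extract-max #3 returns 79:
  remove root 79; move last element 8 to root → [8, 66, 77, 39, 61, 59, 34, 22, 25]
  8 vs larger child 77 at index 2, swap → [77, 66, 8, 39, 61, 59, 34, 22, 25]
  8 vs larger child 59 at index 5, swap → [77, 66, 59, 39, 61, 8, 34, 22, 25]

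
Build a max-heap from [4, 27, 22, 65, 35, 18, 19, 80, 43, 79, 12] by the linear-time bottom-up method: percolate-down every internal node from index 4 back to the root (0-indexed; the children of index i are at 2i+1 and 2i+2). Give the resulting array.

sift down from index 4:
  35 vs larger child 79 at index 9, swap → [4, 27, 22, 65, 79, 18, 19, 80, 43, 35, 12]
sift down from index 3:
  65 vs larger child 80 at index 7, swap → [4, 27, 22, 80, 79, 18, 19, 65, 43, 35, 12]
sift down from index 2: already satisfies heap property
sift down from index 1:
  27 vs larger child 80 at index 3, swap → [4, 80, 22, 27, 79, 18, 19, 65, 43, 35, 12]
  27 vs larger child 65 at index 7, swap → [4, 80, 22, 65, 79, 18, 19, 27, 43, 35, 12]
sift down from index 0:
  4 vs larger child 80 at index 1, swap → [80, 4, 22, 65, 79, 18, 19, 27, 43, 35, 12]
  4 vs larger child 79 at index 4, swap → [80, 79, 22, 65, 4, 18, 19, 27, 43, 35, 12]
  4 vs larger child 35 at index 9, swap → [80, 79, 22, 65, 35, 18, 19, 27, 43, 4, 12]

[80, 79, 22, 65, 35, 18, 19, 27, 43, 4, 12]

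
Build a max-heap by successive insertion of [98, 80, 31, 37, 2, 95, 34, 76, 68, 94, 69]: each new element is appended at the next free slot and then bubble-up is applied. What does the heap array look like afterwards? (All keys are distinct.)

[98, 94, 95, 76, 80, 31, 34, 37, 68, 2, 69]

Insert 98:
  append 98 at index 0 → [98] (no swap needed)
Insert 80:
  append 80 at index 1 → [98, 80] (no swap needed)
Insert 31:
  append 31 at index 2 → [98, 80, 31] (no swap needed)
Insert 37:
  append 37 at index 3 → [98, 80, 31, 37] (no swap needed)
Insert 2:
  append 2 at index 4 → [98, 80, 31, 37, 2] (no swap needed)
Insert 95:
  append 95 at index 5 → [98, 80, 31, 37, 2, 95]
  95 > parent 31 at index 2, swap → [98, 80, 95, 37, 2, 31]
Insert 34:
  append 34 at index 6 → [98, 80, 95, 37, 2, 31, 34] (no swap needed)
Insert 76:
  append 76 at index 7 → [98, 80, 95, 37, 2, 31, 34, 76]
  76 > parent 37 at index 3, swap → [98, 80, 95, 76, 2, 31, 34, 37]
Insert 68:
  append 68 at index 8 → [98, 80, 95, 76, 2, 31, 34, 37, 68] (no swap needed)
Insert 94:
  append 94 at index 9 → [98, 80, 95, 76, 2, 31, 34, 37, 68, 94]
  94 > parent 2 at index 4, swap → [98, 80, 95, 76, 94, 31, 34, 37, 68, 2]
  94 > parent 80 at index 1, swap → [98, 94, 95, 76, 80, 31, 34, 37, 68, 2]
Insert 69:
  append 69 at index 10 → [98, 94, 95, 76, 80, 31, 34, 37, 68, 2, 69] (no swap needed)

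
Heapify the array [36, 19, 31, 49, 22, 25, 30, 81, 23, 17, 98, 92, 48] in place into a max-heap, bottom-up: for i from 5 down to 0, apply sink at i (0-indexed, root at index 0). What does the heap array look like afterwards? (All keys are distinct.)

[98, 81, 92, 49, 22, 48, 30, 36, 23, 17, 19, 25, 31]

sift down from index 5:
  25 vs larger child 92 at index 11, swap → [36, 19, 31, 49, 22, 92, 30, 81, 23, 17, 98, 25, 48]
sift down from index 4:
  22 vs larger child 98 at index 10, swap → [36, 19, 31, 49, 98, 92, 30, 81, 23, 17, 22, 25, 48]
sift down from index 3:
  49 vs larger child 81 at index 7, swap → [36, 19, 31, 81, 98, 92, 30, 49, 23, 17, 22, 25, 48]
sift down from index 2:
  31 vs larger child 92 at index 5, swap → [36, 19, 92, 81, 98, 31, 30, 49, 23, 17, 22, 25, 48]
  31 vs larger child 48 at index 12, swap → [36, 19, 92, 81, 98, 48, 30, 49, 23, 17, 22, 25, 31]
sift down from index 1:
  19 vs larger child 98 at index 4, swap → [36, 98, 92, 81, 19, 48, 30, 49, 23, 17, 22, 25, 31]
  19 vs larger child 22 at index 10, swap → [36, 98, 92, 81, 22, 48, 30, 49, 23, 17, 19, 25, 31]
sift down from index 0:
  36 vs larger child 98 at index 1, swap → [98, 36, 92, 81, 22, 48, 30, 49, 23, 17, 19, 25, 31]
  36 vs larger child 81 at index 3, swap → [98, 81, 92, 36, 22, 48, 30, 49, 23, 17, 19, 25, 31]
  36 vs larger child 49 at index 7, swap → [98, 81, 92, 49, 22, 48, 30, 36, 23, 17, 19, 25, 31]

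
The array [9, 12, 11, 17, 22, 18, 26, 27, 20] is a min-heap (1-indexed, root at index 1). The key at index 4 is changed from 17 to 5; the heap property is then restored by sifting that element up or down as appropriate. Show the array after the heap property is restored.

[5, 9, 11, 12, 22, 18, 26, 27, 20]

set index 4 from 17 to 5 → [9, 12, 11, 5, 22, 18, 26, 27, 20]
5 < parent 12 at index 2, swap → [9, 5, 11, 12, 22, 18, 26, 27, 20]
5 < parent 9 at index 1, swap → [5, 9, 11, 12, 22, 18, 26, 27, 20]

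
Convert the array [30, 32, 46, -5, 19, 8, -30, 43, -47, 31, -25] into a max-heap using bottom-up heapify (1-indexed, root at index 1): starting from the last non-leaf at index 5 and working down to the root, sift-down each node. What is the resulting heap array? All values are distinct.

[46, 43, 30, 32, 31, 8, -30, -5, -47, 19, -25]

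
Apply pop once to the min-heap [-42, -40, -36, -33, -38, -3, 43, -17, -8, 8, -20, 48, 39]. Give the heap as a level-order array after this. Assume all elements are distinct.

[-40, -38, -36, -33, -20, -3, 43, -17, -8, 8, 39, 48]

remove root -42; move last element 39 to root → [39, -40, -36, -33, -38, -3, 43, -17, -8, 8, -20, 48]
39 vs smaller child -40 at index 1, swap → [-40, 39, -36, -33, -38, -3, 43, -17, -8, 8, -20, 48]
39 vs smaller child -38 at index 4, swap → [-40, -38, -36, -33, 39, -3, 43, -17, -8, 8, -20, 48]
39 vs smaller child -20 at index 10, swap → [-40, -38, -36, -33, -20, -3, 43, -17, -8, 8, 39, 48]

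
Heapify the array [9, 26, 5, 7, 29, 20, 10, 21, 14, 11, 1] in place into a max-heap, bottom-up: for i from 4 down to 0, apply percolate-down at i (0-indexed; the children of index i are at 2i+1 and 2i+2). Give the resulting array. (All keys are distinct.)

[29, 26, 20, 21, 11, 5, 10, 7, 14, 9, 1]

sift down from index 4: already satisfies heap property
sift down from index 3:
  7 vs larger child 21 at index 7, swap → [9, 26, 5, 21, 29, 20, 10, 7, 14, 11, 1]
sift down from index 2:
  5 vs larger child 20 at index 5, swap → [9, 26, 20, 21, 29, 5, 10, 7, 14, 11, 1]
sift down from index 1:
  26 vs larger child 29 at index 4, swap → [9, 29, 20, 21, 26, 5, 10, 7, 14, 11, 1]
sift down from index 0:
  9 vs larger child 29 at index 1, swap → [29, 9, 20, 21, 26, 5, 10, 7, 14, 11, 1]
  9 vs larger child 26 at index 4, swap → [29, 26, 20, 21, 9, 5, 10, 7, 14, 11, 1]
  9 vs larger child 11 at index 9, swap → [29, 26, 20, 21, 11, 5, 10, 7, 14, 9, 1]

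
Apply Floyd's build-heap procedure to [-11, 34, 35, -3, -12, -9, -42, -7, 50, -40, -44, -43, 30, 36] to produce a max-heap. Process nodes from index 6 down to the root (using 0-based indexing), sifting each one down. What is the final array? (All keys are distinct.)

[50, 34, 36, -3, -12, 30, 35, -7, -11, -40, -44, -43, -9, -42]

sift down from index 6:
  -42 vs only child 36 at index 13, swap → [-11, 34, 35, -3, -12, -9, 36, -7, 50, -40, -44, -43, 30, -42]
sift down from index 5:
  -9 vs larger child 30 at index 12, swap → [-11, 34, 35, -3, -12, 30, 36, -7, 50, -40, -44, -43, -9, -42]
sift down from index 4: already satisfies heap property
sift down from index 3:
  -3 vs larger child 50 at index 8, swap → [-11, 34, 35, 50, -12, 30, 36, -7, -3, -40, -44, -43, -9, -42]
sift down from index 2:
  35 vs larger child 36 at index 6, swap → [-11, 34, 36, 50, -12, 30, 35, -7, -3, -40, -44, -43, -9, -42]
sift down from index 1:
  34 vs larger child 50 at index 3, swap → [-11, 50, 36, 34, -12, 30, 35, -7, -3, -40, -44, -43, -9, -42]
sift down from index 0:
  -11 vs larger child 50 at index 1, swap → [50, -11, 36, 34, -12, 30, 35, -7, -3, -40, -44, -43, -9, -42]
  -11 vs larger child 34 at index 3, swap → [50, 34, 36, -11, -12, 30, 35, -7, -3, -40, -44, -43, -9, -42]
  -11 vs larger child -3 at index 8, swap → [50, 34, 36, -3, -12, 30, 35, -7, -11, -40, -44, -43, -9, -42]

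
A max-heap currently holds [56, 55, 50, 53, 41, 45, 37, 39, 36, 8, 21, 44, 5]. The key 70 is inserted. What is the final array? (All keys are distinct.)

append 70 at index 13 → [56, 55, 50, 53, 41, 45, 37, 39, 36, 8, 21, 44, 5, 70]
70 > parent 37 at index 6, swap → [56, 55, 50, 53, 41, 45, 70, 39, 36, 8, 21, 44, 5, 37]
70 > parent 50 at index 2, swap → [56, 55, 70, 53, 41, 45, 50, 39, 36, 8, 21, 44, 5, 37]
70 > parent 56 at index 0, swap → [70, 55, 56, 53, 41, 45, 50, 39, 36, 8, 21, 44, 5, 37]

[70, 55, 56, 53, 41, 45, 50, 39, 36, 8, 21, 44, 5, 37]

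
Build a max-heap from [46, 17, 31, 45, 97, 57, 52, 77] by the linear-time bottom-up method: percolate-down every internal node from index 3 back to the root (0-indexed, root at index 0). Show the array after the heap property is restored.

[97, 77, 57, 46, 17, 31, 52, 45]

sift down from index 3:
  45 vs only child 77 at index 7, swap → [46, 17, 31, 77, 97, 57, 52, 45]
sift down from index 2:
  31 vs larger child 57 at index 5, swap → [46, 17, 57, 77, 97, 31, 52, 45]
sift down from index 1:
  17 vs larger child 97 at index 4, swap → [46, 97, 57, 77, 17, 31, 52, 45]
sift down from index 0:
  46 vs larger child 97 at index 1, swap → [97, 46, 57, 77, 17, 31, 52, 45]
  46 vs larger child 77 at index 3, swap → [97, 77, 57, 46, 17, 31, 52, 45]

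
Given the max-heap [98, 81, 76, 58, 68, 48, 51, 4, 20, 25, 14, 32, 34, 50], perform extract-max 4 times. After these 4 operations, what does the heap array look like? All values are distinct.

[58, 50, 51, 32, 25, 48, 34, 4, 20, 14]

extract-max #1 returns 98:
  remove root 98; move last element 50 to root → [50, 81, 76, 58, 68, 48, 51, 4, 20, 25, 14, 32, 34]
  50 vs larger child 81 at index 1, swap → [81, 50, 76, 58, 68, 48, 51, 4, 20, 25, 14, 32, 34]
  50 vs larger child 68 at index 4, swap → [81, 68, 76, 58, 50, 48, 51, 4, 20, 25, 14, 32, 34]
extract-max #2 returns 81:
  remove root 81; move last element 34 to root → [34, 68, 76, 58, 50, 48, 51, 4, 20, 25, 14, 32]
  34 vs larger child 76 at index 2, swap → [76, 68, 34, 58, 50, 48, 51, 4, 20, 25, 14, 32]
  34 vs larger child 51 at index 6, swap → [76, 68, 51, 58, 50, 48, 34, 4, 20, 25, 14, 32]
extract-max #3 returns 76:
  remove root 76; move last element 32 to root → [32, 68, 51, 58, 50, 48, 34, 4, 20, 25, 14]
  32 vs larger child 68 at index 1, swap → [68, 32, 51, 58, 50, 48, 34, 4, 20, 25, 14]
  32 vs larger child 58 at index 3, swap → [68, 58, 51, 32, 50, 48, 34, 4, 20, 25, 14]
extract-max #4 returns 68:
  remove root 68; move last element 14 to root → [14, 58, 51, 32, 50, 48, 34, 4, 20, 25]
  14 vs larger child 58 at index 1, swap → [58, 14, 51, 32, 50, 48, 34, 4, 20, 25]
  14 vs larger child 50 at index 4, swap → [58, 50, 51, 32, 14, 48, 34, 4, 20, 25]
  14 vs only child 25 at index 9, swap → [58, 50, 51, 32, 25, 48, 34, 4, 20, 14]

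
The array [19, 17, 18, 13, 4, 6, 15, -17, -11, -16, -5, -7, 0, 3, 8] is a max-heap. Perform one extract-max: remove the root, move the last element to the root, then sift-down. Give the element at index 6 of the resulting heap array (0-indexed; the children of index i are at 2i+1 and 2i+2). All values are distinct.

remove root 19; move last element 8 to root → [8, 17, 18, 13, 4, 6, 15, -17, -11, -16, -5, -7, 0, 3]
8 vs larger child 18 at index 2, swap → [18, 17, 8, 13, 4, 6, 15, -17, -11, -16, -5, -7, 0, 3]
8 vs larger child 15 at index 6, swap → [18, 17, 15, 13, 4, 6, 8, -17, -11, -16, -5, -7, 0, 3]
resulting array: [18, 17, 15, 13, 4, 6, 8, -17, -11, -16, -5, -7, 0, 3]

8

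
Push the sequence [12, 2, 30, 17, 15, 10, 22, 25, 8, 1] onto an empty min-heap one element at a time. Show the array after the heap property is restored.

Insert 12:
  append 12 at index 0 → [12] (no swap needed)
Insert 2:
  append 2 at index 1 → [12, 2]
  2 < parent 12 at index 0, swap → [2, 12]
Insert 30:
  append 30 at index 2 → [2, 12, 30] (no swap needed)
Insert 17:
  append 17 at index 3 → [2, 12, 30, 17] (no swap needed)
Insert 15:
  append 15 at index 4 → [2, 12, 30, 17, 15] (no swap needed)
Insert 10:
  append 10 at index 5 → [2, 12, 30, 17, 15, 10]
  10 < parent 30 at index 2, swap → [2, 12, 10, 17, 15, 30]
Insert 22:
  append 22 at index 6 → [2, 12, 10, 17, 15, 30, 22] (no swap needed)
Insert 25:
  append 25 at index 7 → [2, 12, 10, 17, 15, 30, 22, 25] (no swap needed)
Insert 8:
  append 8 at index 8 → [2, 12, 10, 17, 15, 30, 22, 25, 8]
  8 < parent 17 at index 3, swap → [2, 12, 10, 8, 15, 30, 22, 25, 17]
  8 < parent 12 at index 1, swap → [2, 8, 10, 12, 15, 30, 22, 25, 17]
Insert 1:
  append 1 at index 9 → [2, 8, 10, 12, 15, 30, 22, 25, 17, 1]
  1 < parent 15 at index 4, swap → [2, 8, 10, 12, 1, 30, 22, 25, 17, 15]
  1 < parent 8 at index 1, swap → [2, 1, 10, 12, 8, 30, 22, 25, 17, 15]
  1 < parent 2 at index 0, swap → [1, 2, 10, 12, 8, 30, 22, 25, 17, 15]

[1, 2, 10, 12, 8, 30, 22, 25, 17, 15]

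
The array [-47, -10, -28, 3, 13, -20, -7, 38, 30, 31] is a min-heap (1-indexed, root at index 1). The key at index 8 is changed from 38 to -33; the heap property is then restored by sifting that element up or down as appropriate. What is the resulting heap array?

set index 8 from 38 to -33 → [-47, -10, -28, 3, 13, -20, -7, -33, 30, 31]
-33 < parent 3 at index 4, swap → [-47, -10, -28, -33, 13, -20, -7, 3, 30, 31]
-33 < parent -10 at index 2, swap → [-47, -33, -28, -10, 13, -20, -7, 3, 30, 31]

[-47, -33, -28, -10, 13, -20, -7, 3, 30, 31]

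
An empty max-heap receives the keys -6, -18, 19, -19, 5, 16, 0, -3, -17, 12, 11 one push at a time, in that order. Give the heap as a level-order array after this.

Insert -6:
  append -6 at index 0 → [-6] (no swap needed)
Insert -18:
  append -18 at index 1 → [-6, -18] (no swap needed)
Insert 19:
  append 19 at index 2 → [-6, -18, 19]
  19 > parent -6 at index 0, swap → [19, -18, -6]
Insert -19:
  append -19 at index 3 → [19, -18, -6, -19] (no swap needed)
Insert 5:
  append 5 at index 4 → [19, -18, -6, -19, 5]
  5 > parent -18 at index 1, swap → [19, 5, -6, -19, -18]
Insert 16:
  append 16 at index 5 → [19, 5, -6, -19, -18, 16]
  16 > parent -6 at index 2, swap → [19, 5, 16, -19, -18, -6]
Insert 0:
  append 0 at index 6 → [19, 5, 16, -19, -18, -6, 0] (no swap needed)
Insert -3:
  append -3 at index 7 → [19, 5, 16, -19, -18, -6, 0, -3]
  -3 > parent -19 at index 3, swap → [19, 5, 16, -3, -18, -6, 0, -19]
Insert -17:
  append -17 at index 8 → [19, 5, 16, -3, -18, -6, 0, -19, -17] (no swap needed)
Insert 12:
  append 12 at index 9 → [19, 5, 16, -3, -18, -6, 0, -19, -17, 12]
  12 > parent -18 at index 4, swap → [19, 5, 16, -3, 12, -6, 0, -19, -17, -18]
  12 > parent 5 at index 1, swap → [19, 12, 16, -3, 5, -6, 0, -19, -17, -18]
Insert 11:
  append 11 at index 10 → [19, 12, 16, -3, 5, -6, 0, -19, -17, -18, 11]
  11 > parent 5 at index 4, swap → [19, 12, 16, -3, 11, -6, 0, -19, -17, -18, 5]

[19, 12, 16, -3, 11, -6, 0, -19, -17, -18, 5]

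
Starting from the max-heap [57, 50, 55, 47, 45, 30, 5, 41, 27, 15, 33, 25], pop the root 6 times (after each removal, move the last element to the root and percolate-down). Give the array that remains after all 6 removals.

extract-max #1 returns 57:
  remove root 57; move last element 25 to root → [25, 50, 55, 47, 45, 30, 5, 41, 27, 15, 33]
  25 vs larger child 55 at index 2, swap → [55, 50, 25, 47, 45, 30, 5, 41, 27, 15, 33]
  25 vs larger child 30 at index 5, swap → [55, 50, 30, 47, 45, 25, 5, 41, 27, 15, 33]
extract-max #2 returns 55:
  remove root 55; move last element 33 to root → [33, 50, 30, 47, 45, 25, 5, 41, 27, 15]
  33 vs larger child 50 at index 1, swap → [50, 33, 30, 47, 45, 25, 5, 41, 27, 15]
  33 vs larger child 47 at index 3, swap → [50, 47, 30, 33, 45, 25, 5, 41, 27, 15]
  33 vs larger child 41 at index 7, swap → [50, 47, 30, 41, 45, 25, 5, 33, 27, 15]
extract-max #3 returns 50:
  remove root 50; move last element 15 to root → [15, 47, 30, 41, 45, 25, 5, 33, 27]
  15 vs larger child 47 at index 1, swap → [47, 15, 30, 41, 45, 25, 5, 33, 27]
  15 vs larger child 45 at index 4, swap → [47, 45, 30, 41, 15, 25, 5, 33, 27]
extract-max #4 returns 47:
  remove root 47; move last element 27 to root → [27, 45, 30, 41, 15, 25, 5, 33]
  27 vs larger child 45 at index 1, swap → [45, 27, 30, 41, 15, 25, 5, 33]
  27 vs larger child 41 at index 3, swap → [45, 41, 30, 27, 15, 25, 5, 33]
  27 vs only child 33 at index 7, swap → [45, 41, 30, 33, 15, 25, 5, 27]
extract-max #5 returns 45:
  remove root 45; move last element 27 to root → [27, 41, 30, 33, 15, 25, 5]
  27 vs larger child 41 at index 1, swap → [41, 27, 30, 33, 15, 25, 5]
  27 vs larger child 33 at index 3, swap → [41, 33, 30, 27, 15, 25, 5]
extract-max #6 returns 41:
  remove root 41; move last element 5 to root → [5, 33, 30, 27, 15, 25]
  5 vs larger child 33 at index 1, swap → [33, 5, 30, 27, 15, 25]
  5 vs larger child 27 at index 3, swap → [33, 27, 30, 5, 15, 25]

[33, 27, 30, 5, 15, 25]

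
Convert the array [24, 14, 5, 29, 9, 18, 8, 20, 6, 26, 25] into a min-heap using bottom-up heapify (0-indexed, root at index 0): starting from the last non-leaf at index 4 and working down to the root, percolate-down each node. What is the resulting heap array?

sift down from index 4: already satisfies heap property
sift down from index 3:
  29 vs smaller child 6 at index 8, swap → [24, 14, 5, 6, 9, 18, 8, 20, 29, 26, 25]
sift down from index 2: already satisfies heap property
sift down from index 1:
  14 vs smaller child 6 at index 3, swap → [24, 6, 5, 14, 9, 18, 8, 20, 29, 26, 25]
sift down from index 0:
  24 vs smaller child 5 at index 2, swap → [5, 6, 24, 14, 9, 18, 8, 20, 29, 26, 25]
  24 vs smaller child 8 at index 6, swap → [5, 6, 8, 14, 9, 18, 24, 20, 29, 26, 25]

[5, 6, 8, 14, 9, 18, 24, 20, 29, 26, 25]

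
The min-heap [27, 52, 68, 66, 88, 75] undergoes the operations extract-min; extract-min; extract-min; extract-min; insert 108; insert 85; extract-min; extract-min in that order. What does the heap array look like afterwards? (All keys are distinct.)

extract-min → returns 27:
  remove root 27; move last element 75 to root → [75, 52, 68, 66, 88]
  75 vs smaller child 52 at index 1, swap → [52, 75, 68, 66, 88]
  75 vs smaller child 66 at index 3, swap → [52, 66, 68, 75, 88]
extract-min → returns 52:
  remove root 52; move last element 88 to root → [88, 66, 68, 75]
  88 vs smaller child 66 at index 1, swap → [66, 88, 68, 75]
  88 vs only child 75 at index 3, swap → [66, 75, 68, 88]
extract-min → returns 66:
  remove root 66; move last element 88 to root → [88, 75, 68]
  88 vs smaller child 68 at index 2, swap → [68, 75, 88]
extract-min → returns 68:
  remove root 68; move last element 88 to root → [88, 75]
  88 vs only child 75 at index 1, swap → [75, 88]
insert 108:
  append 108 at index 2 → [75, 88, 108] (no swap needed)
insert 85:
  append 85 at index 3 → [75, 88, 108, 85]
  85 < parent 88 at index 1, swap → [75, 85, 108, 88]
extract-min → returns 75:
  remove root 75; move last element 88 to root → [88, 85, 108]
  88 vs smaller child 85 at index 1, swap → [85, 88, 108]
extract-min → returns 85:
  remove root 85; move last element 108 to root → [108, 88]
  108 vs only child 88 at index 1, swap → [88, 108]

[88, 108]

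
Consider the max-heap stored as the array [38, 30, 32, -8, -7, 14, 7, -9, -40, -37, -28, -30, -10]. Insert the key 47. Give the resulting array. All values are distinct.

[47, 30, 38, -8, -7, 14, 32, -9, -40, -37, -28, -30, -10, 7]

append 47 at index 13 → [38, 30, 32, -8, -7, 14, 7, -9, -40, -37, -28, -30, -10, 47]
47 > parent 7 at index 6, swap → [38, 30, 32, -8, -7, 14, 47, -9, -40, -37, -28, -30, -10, 7]
47 > parent 32 at index 2, swap → [38, 30, 47, -8, -7, 14, 32, -9, -40, -37, -28, -30, -10, 7]
47 > parent 38 at index 0, swap → [47, 30, 38, -8, -7, 14, 32, -9, -40, -37, -28, -30, -10, 7]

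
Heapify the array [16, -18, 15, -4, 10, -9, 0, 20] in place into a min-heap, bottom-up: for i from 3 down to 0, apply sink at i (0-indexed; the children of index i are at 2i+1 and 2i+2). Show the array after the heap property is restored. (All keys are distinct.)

[-18, -4, -9, 16, 10, 15, 0, 20]

sift down from index 3: already satisfies heap property
sift down from index 2:
  15 vs smaller child -9 at index 5, swap → [16, -18, -9, -4, 10, 15, 0, 20]
sift down from index 1: already satisfies heap property
sift down from index 0:
  16 vs smaller child -18 at index 1, swap → [-18, 16, -9, -4, 10, 15, 0, 20]
  16 vs smaller child -4 at index 3, swap → [-18, -4, -9, 16, 10, 15, 0, 20]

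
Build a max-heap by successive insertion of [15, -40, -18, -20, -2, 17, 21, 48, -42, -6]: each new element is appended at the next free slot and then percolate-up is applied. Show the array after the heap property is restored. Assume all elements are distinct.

[48, 21, 17, -2, -6, -18, 15, -40, -42, -20]

Insert 15:
  append 15 at index 0 → [15] (no swap needed)
Insert -40:
  append -40 at index 1 → [15, -40] (no swap needed)
Insert -18:
  append -18 at index 2 → [15, -40, -18] (no swap needed)
Insert -20:
  append -20 at index 3 → [15, -40, -18, -20]
  -20 > parent -40 at index 1, swap → [15, -20, -18, -40]
Insert -2:
  append -2 at index 4 → [15, -20, -18, -40, -2]
  -2 > parent -20 at index 1, swap → [15, -2, -18, -40, -20]
Insert 17:
  append 17 at index 5 → [15, -2, -18, -40, -20, 17]
  17 > parent -18 at index 2, swap → [15, -2, 17, -40, -20, -18]
  17 > parent 15 at index 0, swap → [17, -2, 15, -40, -20, -18]
Insert 21:
  append 21 at index 6 → [17, -2, 15, -40, -20, -18, 21]
  21 > parent 15 at index 2, swap → [17, -2, 21, -40, -20, -18, 15]
  21 > parent 17 at index 0, swap → [21, -2, 17, -40, -20, -18, 15]
Insert 48:
  append 48 at index 7 → [21, -2, 17, -40, -20, -18, 15, 48]
  48 > parent -40 at index 3, swap → [21, -2, 17, 48, -20, -18, 15, -40]
  48 > parent -2 at index 1, swap → [21, 48, 17, -2, -20, -18, 15, -40]
  48 > parent 21 at index 0, swap → [48, 21, 17, -2, -20, -18, 15, -40]
Insert -42:
  append -42 at index 8 → [48, 21, 17, -2, -20, -18, 15, -40, -42] (no swap needed)
Insert -6:
  append -6 at index 9 → [48, 21, 17, -2, -20, -18, 15, -40, -42, -6]
  -6 > parent -20 at index 4, swap → [48, 21, 17, -2, -6, -18, 15, -40, -42, -20]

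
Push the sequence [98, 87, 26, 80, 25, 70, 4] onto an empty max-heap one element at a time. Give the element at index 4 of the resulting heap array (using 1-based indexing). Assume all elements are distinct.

80

Insert 98:
  append 98 at index 1 → [98] (no swap needed)
Insert 87:
  append 87 at index 2 → [98, 87] (no swap needed)
Insert 26:
  append 26 at index 3 → [98, 87, 26] (no swap needed)
Insert 80:
  append 80 at index 4 → [98, 87, 26, 80] (no swap needed)
Insert 25:
  append 25 at index 5 → [98, 87, 26, 80, 25] (no swap needed)
Insert 70:
  append 70 at index 6 → [98, 87, 26, 80, 25, 70]
  70 > parent 26 at index 3, swap → [98, 87, 70, 80, 25, 26]
Insert 4:
  append 4 at index 7 → [98, 87, 70, 80, 25, 26, 4] (no swap needed)
resulting array: [98, 87, 70, 80, 25, 26, 4]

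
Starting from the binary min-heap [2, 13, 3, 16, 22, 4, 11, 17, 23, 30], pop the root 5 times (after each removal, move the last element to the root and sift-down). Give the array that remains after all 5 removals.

[16, 22, 17, 23, 30]

extract-min #1 returns 2:
  remove root 2; move last element 30 to root → [30, 13, 3, 16, 22, 4, 11, 17, 23]
  30 vs smaller child 3 at index 2, swap → [3, 13, 30, 16, 22, 4, 11, 17, 23]
  30 vs smaller child 4 at index 5, swap → [3, 13, 4, 16, 22, 30, 11, 17, 23]
extract-min #2 returns 3:
  remove root 3; move last element 23 to root → [23, 13, 4, 16, 22, 30, 11, 17]
  23 vs smaller child 4 at index 2, swap → [4, 13, 23, 16, 22, 30, 11, 17]
  23 vs smaller child 11 at index 6, swap → [4, 13, 11, 16, 22, 30, 23, 17]
extract-min #3 returns 4:
  remove root 4; move last element 17 to root → [17, 13, 11, 16, 22, 30, 23]
  17 vs smaller child 11 at index 2, swap → [11, 13, 17, 16, 22, 30, 23]
extract-min #4 returns 11:
  remove root 11; move last element 23 to root → [23, 13, 17, 16, 22, 30]
  23 vs smaller child 13 at index 1, swap → [13, 23, 17, 16, 22, 30]
  23 vs smaller child 16 at index 3, swap → [13, 16, 17, 23, 22, 30]
extract-min #5 returns 13:
  remove root 13; move last element 30 to root → [30, 16, 17, 23, 22]
  30 vs smaller child 16 at index 1, swap → [16, 30, 17, 23, 22]
  30 vs smaller child 22 at index 4, swap → [16, 22, 17, 23, 30]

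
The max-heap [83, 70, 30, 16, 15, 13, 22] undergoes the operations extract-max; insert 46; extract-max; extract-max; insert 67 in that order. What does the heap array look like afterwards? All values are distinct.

[67, 22, 30, 16, 15, 13]

extract-max → returns 83:
  remove root 83; move last element 22 to root → [22, 70, 30, 16, 15, 13]
  22 vs larger child 70 at index 1, swap → [70, 22, 30, 16, 15, 13]
insert 46:
  append 46 at index 6 → [70, 22, 30, 16, 15, 13, 46]
  46 > parent 30 at index 2, swap → [70, 22, 46, 16, 15, 13, 30]
extract-max → returns 70:
  remove root 70; move last element 30 to root → [30, 22, 46, 16, 15, 13]
  30 vs larger child 46 at index 2, swap → [46, 22, 30, 16, 15, 13]
extract-max → returns 46:
  remove root 46; move last element 13 to root → [13, 22, 30, 16, 15]
  13 vs larger child 30 at index 2, swap → [30, 22, 13, 16, 15]
insert 67:
  append 67 at index 5 → [30, 22, 13, 16, 15, 67]
  67 > parent 13 at index 2, swap → [30, 22, 67, 16, 15, 13]
  67 > parent 30 at index 0, swap → [67, 22, 30, 16, 15, 13]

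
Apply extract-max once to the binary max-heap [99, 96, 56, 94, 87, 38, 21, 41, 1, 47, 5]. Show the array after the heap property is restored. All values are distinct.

remove root 99; move last element 5 to root → [5, 96, 56, 94, 87, 38, 21, 41, 1, 47]
5 vs larger child 96 at index 1, swap → [96, 5, 56, 94, 87, 38, 21, 41, 1, 47]
5 vs larger child 94 at index 3, swap → [96, 94, 56, 5, 87, 38, 21, 41, 1, 47]
5 vs larger child 41 at index 7, swap → [96, 94, 56, 41, 87, 38, 21, 5, 1, 47]

[96, 94, 56, 41, 87, 38, 21, 5, 1, 47]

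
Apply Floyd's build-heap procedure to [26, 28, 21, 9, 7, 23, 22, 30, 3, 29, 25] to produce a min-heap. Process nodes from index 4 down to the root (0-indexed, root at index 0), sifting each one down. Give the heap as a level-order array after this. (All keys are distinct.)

[3, 7, 21, 9, 25, 23, 22, 30, 28, 29, 26]

sift down from index 4: already satisfies heap property
sift down from index 3:
  9 vs smaller child 3 at index 8, swap → [26, 28, 21, 3, 7, 23, 22, 30, 9, 29, 25]
sift down from index 2: already satisfies heap property
sift down from index 1:
  28 vs smaller child 3 at index 3, swap → [26, 3, 21, 28, 7, 23, 22, 30, 9, 29, 25]
  28 vs smaller child 9 at index 8, swap → [26, 3, 21, 9, 7, 23, 22, 30, 28, 29, 25]
sift down from index 0:
  26 vs smaller child 3 at index 1, swap → [3, 26, 21, 9, 7, 23, 22, 30, 28, 29, 25]
  26 vs smaller child 7 at index 4, swap → [3, 7, 21, 9, 26, 23, 22, 30, 28, 29, 25]
  26 vs smaller child 25 at index 10, swap → [3, 7, 21, 9, 25, 23, 22, 30, 28, 29, 26]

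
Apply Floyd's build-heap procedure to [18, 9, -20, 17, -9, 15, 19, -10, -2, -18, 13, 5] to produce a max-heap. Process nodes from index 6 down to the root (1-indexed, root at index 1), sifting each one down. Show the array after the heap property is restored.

sift down from index 6: already satisfies heap property
sift down from index 5:
  -9 vs larger child 13 at index 11, swap → [18, 9, -20, 17, 13, 15, 19, -10, -2, -18, -9, 5]
sift down from index 4: already satisfies heap property
sift down from index 3:
  -20 vs larger child 19 at index 7, swap → [18, 9, 19, 17, 13, 15, -20, -10, -2, -18, -9, 5]
sift down from index 2:
  9 vs larger child 17 at index 4, swap → [18, 17, 19, 9, 13, 15, -20, -10, -2, -18, -9, 5]
sift down from index 1:
  18 vs larger child 19 at index 3, swap → [19, 17, 18, 9, 13, 15, -20, -10, -2, -18, -9, 5]

[19, 17, 18, 9, 13, 15, -20, -10, -2, -18, -9, 5]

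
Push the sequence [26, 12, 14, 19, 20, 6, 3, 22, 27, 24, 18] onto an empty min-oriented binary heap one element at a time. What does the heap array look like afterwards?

[3, 18, 6, 22, 19, 14, 12, 26, 27, 24, 20]

Insert 26:
  append 26 at index 0 → [26] (no swap needed)
Insert 12:
  append 12 at index 1 → [26, 12]
  12 < parent 26 at index 0, swap → [12, 26]
Insert 14:
  append 14 at index 2 → [12, 26, 14] (no swap needed)
Insert 19:
  append 19 at index 3 → [12, 26, 14, 19]
  19 < parent 26 at index 1, swap → [12, 19, 14, 26]
Insert 20:
  append 20 at index 4 → [12, 19, 14, 26, 20] (no swap needed)
Insert 6:
  append 6 at index 5 → [12, 19, 14, 26, 20, 6]
  6 < parent 14 at index 2, swap → [12, 19, 6, 26, 20, 14]
  6 < parent 12 at index 0, swap → [6, 19, 12, 26, 20, 14]
Insert 3:
  append 3 at index 6 → [6, 19, 12, 26, 20, 14, 3]
  3 < parent 12 at index 2, swap → [6, 19, 3, 26, 20, 14, 12]
  3 < parent 6 at index 0, swap → [3, 19, 6, 26, 20, 14, 12]
Insert 22:
  append 22 at index 7 → [3, 19, 6, 26, 20, 14, 12, 22]
  22 < parent 26 at index 3, swap → [3, 19, 6, 22, 20, 14, 12, 26]
Insert 27:
  append 27 at index 8 → [3, 19, 6, 22, 20, 14, 12, 26, 27] (no swap needed)
Insert 24:
  append 24 at index 9 → [3, 19, 6, 22, 20, 14, 12, 26, 27, 24] (no swap needed)
Insert 18:
  append 18 at index 10 → [3, 19, 6, 22, 20, 14, 12, 26, 27, 24, 18]
  18 < parent 20 at index 4, swap → [3, 19, 6, 22, 18, 14, 12, 26, 27, 24, 20]
  18 < parent 19 at index 1, swap → [3, 18, 6, 22, 19, 14, 12, 26, 27, 24, 20]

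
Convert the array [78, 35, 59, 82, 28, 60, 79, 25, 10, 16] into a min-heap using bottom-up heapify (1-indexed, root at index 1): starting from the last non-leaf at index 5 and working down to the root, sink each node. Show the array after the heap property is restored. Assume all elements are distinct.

[10, 16, 59, 25, 28, 60, 79, 35, 82, 78]

sift down from index 5:
  28 vs only child 16 at index 10, swap → [78, 35, 59, 82, 16, 60, 79, 25, 10, 28]
sift down from index 4:
  82 vs smaller child 10 at index 9, swap → [78, 35, 59, 10, 16, 60, 79, 25, 82, 28]
sift down from index 3: already satisfies heap property
sift down from index 2:
  35 vs smaller child 10 at index 4, swap → [78, 10, 59, 35, 16, 60, 79, 25, 82, 28]
  35 vs smaller child 25 at index 8, swap → [78, 10, 59, 25, 16, 60, 79, 35, 82, 28]
sift down from index 1:
  78 vs smaller child 10 at index 2, swap → [10, 78, 59, 25, 16, 60, 79, 35, 82, 28]
  78 vs smaller child 16 at index 5, swap → [10, 16, 59, 25, 78, 60, 79, 35, 82, 28]
  78 vs only child 28 at index 10, swap → [10, 16, 59, 25, 28, 60, 79, 35, 82, 78]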